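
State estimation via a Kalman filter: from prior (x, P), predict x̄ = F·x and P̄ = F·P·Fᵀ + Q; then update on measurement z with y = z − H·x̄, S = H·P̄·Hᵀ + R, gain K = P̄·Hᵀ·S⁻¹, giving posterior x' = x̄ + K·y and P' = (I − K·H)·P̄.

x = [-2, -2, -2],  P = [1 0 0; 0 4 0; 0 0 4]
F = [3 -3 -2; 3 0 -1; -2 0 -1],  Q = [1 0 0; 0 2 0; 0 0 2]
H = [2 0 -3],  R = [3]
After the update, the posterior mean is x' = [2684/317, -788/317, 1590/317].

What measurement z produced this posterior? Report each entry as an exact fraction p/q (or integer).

x̄ = F·x = [4, -4, 6]
P̄ = F·P·Fᵀ + Q = [62 17 2; 17 15 -2; 2 -2 10]
S = H·P̄·Hᵀ + R = [317]
K = P̄·Hᵀ·S⁻¹ = [118/317; 40/317; -26/317]
x' − x̄ = [1416/317, 480/317, -312/317] = K·y
y = (KᵀK)⁻¹·Kᵀ·(x' − x̄) = [12]
z = y + H·x̄ = [12] + [-10] = [2]

z = [2]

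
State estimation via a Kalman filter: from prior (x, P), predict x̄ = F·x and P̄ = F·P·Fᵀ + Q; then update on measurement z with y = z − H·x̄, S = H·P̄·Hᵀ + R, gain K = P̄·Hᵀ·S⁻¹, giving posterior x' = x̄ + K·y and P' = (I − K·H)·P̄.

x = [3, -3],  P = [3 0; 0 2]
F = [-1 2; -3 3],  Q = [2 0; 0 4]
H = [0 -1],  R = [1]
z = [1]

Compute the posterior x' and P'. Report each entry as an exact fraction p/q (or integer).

x' = [-93/50, -67/50]
P' = [209/50 21/50; 21/50 49/50]

x̄ = F·x = [-9, -18]
P̄ = F·P·Fᵀ + Q = [13 21; 21 49]
y = z − H·x̄ = [-17]
S = H·P̄·Hᵀ + R = [50]
K = P̄·Hᵀ·S⁻¹ = [-21/50; -49/50]
x' = x̄ + K·y = [-93/50, -67/50]
P' = (I − K·H)·P̄ = [209/50 21/50; 21/50 49/50]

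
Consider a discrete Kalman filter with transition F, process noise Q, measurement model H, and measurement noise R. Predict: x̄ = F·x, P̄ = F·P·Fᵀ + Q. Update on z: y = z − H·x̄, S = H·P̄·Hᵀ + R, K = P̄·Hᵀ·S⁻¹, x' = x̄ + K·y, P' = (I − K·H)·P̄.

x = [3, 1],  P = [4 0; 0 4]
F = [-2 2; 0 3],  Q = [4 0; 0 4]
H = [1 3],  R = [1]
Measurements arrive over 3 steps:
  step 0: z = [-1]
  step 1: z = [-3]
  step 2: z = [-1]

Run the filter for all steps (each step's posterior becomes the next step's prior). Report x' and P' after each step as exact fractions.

step 0: x̄ = F·x = [-4, 3]
step 0: P̄ = F·P·Fᵀ + Q = [36 24; 24 40]
step 0: y = z − H·x̄ = [-6]
step 0: S = H·P̄·Hᵀ + R = [541]
step 0: K = P̄·Hᵀ·S⁻¹ = [108/541; 144/541]
step 0: x' = x̄ + K·y = [-2812/541, 759/541]
step 0: P' = (I − K·H)·P̄ = [7812/541 -2568/541; -2568/541 904/541]
step 1: x̄ = F·x = [7142/541, 2277/541]
step 1: P̄ = F·P·Fᵀ + Q = [57572/541 20832/541; 20832/541 10300/541]
step 1: y = z − H·x̄ = [-15596/541]
step 1: S = H·P̄·Hᵀ + R = [275805/541]
step 1: K = P̄·Hᵀ·S⁻¹ = [120068/275805; 1916/10215]
step 1: x' = x̄ + K·y = [179702/275805, -12241/10215]
step 1: P' = (I − K·H)·P̄ = [2702996/275805 -31888/10215; -31888/10215 1252/1135]
step 2: x̄ = F·x = [-1020418/275805, -12241/3405]
step 2: P̄ = F·P·Fᵀ + Q = [20019956/275805 86312/3405; 86312/3405 15808/1135]
step 2: y = z − H·x̄ = [3719176/275805]
step 2: S = H·P̄·Hᵀ + R = [96815489/275805]
step 2: K = P̄·Hᵀ·S⁻¹ = [40993772/96815489; 18515304/96815489]
step 2: x' = x̄ + K·y = [194596854/96815489, -98377173/96815489]
step 2: P' = (I − K·H)·P̄ = [934546100/96815489 -297850776/96815489; -297850776/96815489 105455360/96815489]

step 0: x' = [-2812/541, 759/541], P' = [7812/541 -2568/541; -2568/541 904/541]
step 1: x' = [179702/275805, -12241/10215], P' = [2702996/275805 -31888/10215; -31888/10215 1252/1135]
step 2: x' = [194596854/96815489, -98377173/96815489], P' = [934546100/96815489 -297850776/96815489; -297850776/96815489 105455360/96815489]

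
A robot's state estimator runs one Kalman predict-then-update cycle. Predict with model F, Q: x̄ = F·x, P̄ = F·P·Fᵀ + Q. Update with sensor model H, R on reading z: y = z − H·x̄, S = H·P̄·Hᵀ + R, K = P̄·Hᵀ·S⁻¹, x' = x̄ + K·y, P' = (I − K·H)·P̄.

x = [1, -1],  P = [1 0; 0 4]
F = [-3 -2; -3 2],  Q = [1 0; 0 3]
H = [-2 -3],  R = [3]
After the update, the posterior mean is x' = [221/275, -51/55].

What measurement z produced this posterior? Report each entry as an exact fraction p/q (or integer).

x̄ = F·x = [-1, -5]
P̄ = F·P·Fᵀ + Q = [26 -7; -7 28]
S = H·P̄·Hᵀ + R = [275]
K = P̄·Hᵀ·S⁻¹ = [-31/275; -14/55]
x' − x̄ = [496/275, 224/55] = K·y
y = (KᵀK)⁻¹·Kᵀ·(x' − x̄) = [-16]
z = y + H·x̄ = [-16] + [17] = [1]

z = [1]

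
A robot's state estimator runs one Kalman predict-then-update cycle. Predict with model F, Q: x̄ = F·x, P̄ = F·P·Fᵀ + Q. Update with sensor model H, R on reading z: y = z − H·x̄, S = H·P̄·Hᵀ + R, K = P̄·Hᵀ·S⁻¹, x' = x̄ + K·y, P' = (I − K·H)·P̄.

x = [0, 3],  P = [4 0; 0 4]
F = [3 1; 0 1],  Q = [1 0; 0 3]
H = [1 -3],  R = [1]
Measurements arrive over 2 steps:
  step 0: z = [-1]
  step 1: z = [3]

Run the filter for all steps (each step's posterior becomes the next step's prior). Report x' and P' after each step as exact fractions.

step 0: x̄ = F·x = [3, 3]
step 0: P̄ = F·P·Fᵀ + Q = [41 4; 4 7]
step 0: y = z − H·x̄ = [5]
step 0: S = H·P̄·Hᵀ + R = [81]
step 0: K = P̄·Hᵀ·S⁻¹ = [29/81; -17/81]
step 0: x' = x̄ + K·y = [388/81, 158/81]
step 0: P' = (I − K·H)·P̄ = [2480/81 817/81; 817/81 278/81]
step 1: x̄ = F·x = [1322/81, 158/81]
step 1: P̄ = F·P·Fᵀ + Q = [27581/81 2729/81; 2729/81 521/81]
step 1: y = z − H·x̄ = [-605/81]
step 1: S = H·P̄·Hᵀ + R = [15977/81]
step 1: K = P̄·Hᵀ·S⁻¹ = [19394/15977; 1166/15977]
step 1: x' = x̄ + K·y = [115904/15977, 22456/15977]
step 1: P' = (I − K·H)·P̄ = [796721/15977 259109/15977; 259109/15977 85981/15977]

step 0: x' = [388/81, 158/81], P' = [2480/81 817/81; 817/81 278/81]
step 1: x' = [115904/15977, 22456/15977], P' = [796721/15977 259109/15977; 259109/15977 85981/15977]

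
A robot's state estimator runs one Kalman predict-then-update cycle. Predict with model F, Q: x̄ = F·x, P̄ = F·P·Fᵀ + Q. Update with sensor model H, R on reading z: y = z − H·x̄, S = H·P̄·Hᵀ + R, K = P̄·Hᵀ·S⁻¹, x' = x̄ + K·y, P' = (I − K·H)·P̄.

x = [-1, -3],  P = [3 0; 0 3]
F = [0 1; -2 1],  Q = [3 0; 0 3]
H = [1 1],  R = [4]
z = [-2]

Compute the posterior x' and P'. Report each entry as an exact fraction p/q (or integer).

x̄ = F·x = [-3, -1]
P̄ = F·P·Fᵀ + Q = [6 3; 3 18]
y = z − H·x̄ = [2]
S = H·P̄·Hᵀ + R = [34]
K = P̄·Hᵀ·S⁻¹ = [9/34; 21/34]
x' = x̄ + K·y = [-42/17, 4/17]
P' = (I − K·H)·P̄ = [123/34 -87/34; -87/34 171/34]

x' = [-42/17, 4/17]
P' = [123/34 -87/34; -87/34 171/34]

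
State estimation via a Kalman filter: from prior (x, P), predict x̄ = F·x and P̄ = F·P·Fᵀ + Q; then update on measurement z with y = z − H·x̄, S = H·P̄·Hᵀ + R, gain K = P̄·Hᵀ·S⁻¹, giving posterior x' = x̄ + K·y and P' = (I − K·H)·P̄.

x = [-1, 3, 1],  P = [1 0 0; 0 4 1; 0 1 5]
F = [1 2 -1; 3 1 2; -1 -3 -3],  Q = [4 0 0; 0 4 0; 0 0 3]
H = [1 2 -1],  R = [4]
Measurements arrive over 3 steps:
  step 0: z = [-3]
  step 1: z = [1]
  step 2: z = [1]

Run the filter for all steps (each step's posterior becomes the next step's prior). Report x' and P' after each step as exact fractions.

step 0: x' = [1258/551, -1978/551, -1133/551], P' = [10273/551 -3816/551 2469/551; -3816/551 2991/551 1606/551; 2469/551 1606/551 6577/551]
step 1: x' = [-699499/250054, 906149/142888, 4466199/500108], P' = [995562/125027 -95461/35722 326273/125027; -95461/35722 2657711/142888 2365011/71444; 326273/125027 2365011/71444 17491065/250054]
step 2: x' = [5861176741/6699506713, -31511205457/6699506713, -64159186906/6699506713], P' = [53484590552/6699506713 -18810198568/6699506713 15835231544/6699506713; -18810198568/6699506713 101856987903/6699506713 177534242858/6699506713; 15835231544/6699506713 177534242858/6699506713 382917710024/6699506713]

step 0: x̄ = F·x = [4, 2, -11]
step 0: P̄ = F·P·Fᵀ + Q = [22 4 -13; 4 41 -54; -13 -54 103]
step 0: y = z − H·x̄ = [-22]
step 0: S = H·P̄·Hᵀ + R = [551]
step 0: K = P̄·Hᵀ·S⁻¹ = [43/551; 140/551; -224/551]
step 0: x' = x̄ + K·y = [1258/551, -1978/551, -1133/551]
step 0: P' = (I − K·H)·P̄ = [10273/551 -3816/551 2469/551; -3816/551 2991/551 1606/551; 2469/551 1606/551 6577/551]
step 1: x̄ = F·x = [-1565/551, -470/551, 425/29]
step 1: P̄ = F·P·Fᵀ + Q = [4392/551 -716/551 44/29; -716/551 137116/551 -4353/29; 44/29 -4353/29 6256/29]
step 1: y = z − H·x̄ = [11131/551]
step 1: S = H·P̄·Hᵀ + R = [1000216/551]
step 1: K = P̄·Hᵀ·S⁻¹ = [531/250054; 50889/142888; -141721/500108]
step 1: x' = x̄ + K·y = [-699499/250054, 906149/142888, 4466199/500108]
step 1: P' = (I − K·H)·P̄ = [995562/125027 -95461/35722 326273/125027; -95461/35722 2657711/142888 2365011/71444; 326273/125027 2365011/71444 17491065/250054]
step 2: x̄ = F·x = [238923/250054, 15813851/1000216, -43028327/1000216]
step 2: P̄ = F·P·Fᵀ + Q = [999114/125027 -204289/250054 -220467/250054; -204289/250054 521867721/1000216 -799465309/1000216; -220467/250054 -799465309/1000216 1403685705/1000216]
step 2: y = z − H·x̄ = [-74611505/1000216]
step 2: S = H·P̄·Hᵀ + R = [6699506713/1000216]
step 2: K = P̄·Hᵀ·S⁻¹ = [7240468/6699506713; 1842383595/6699506713; -3003498191/6699506713]
step 2: x' = x̄ + K·y = [5861176741/6699506713, -31511205457/6699506713, -64159186906/6699506713]
step 2: P' = (I − K·H)·P̄ = [53484590552/6699506713 -18810198568/6699506713 15835231544/6699506713; -18810198568/6699506713 101856987903/6699506713 177534242858/6699506713; 15835231544/6699506713 177534242858/6699506713 382917710024/6699506713]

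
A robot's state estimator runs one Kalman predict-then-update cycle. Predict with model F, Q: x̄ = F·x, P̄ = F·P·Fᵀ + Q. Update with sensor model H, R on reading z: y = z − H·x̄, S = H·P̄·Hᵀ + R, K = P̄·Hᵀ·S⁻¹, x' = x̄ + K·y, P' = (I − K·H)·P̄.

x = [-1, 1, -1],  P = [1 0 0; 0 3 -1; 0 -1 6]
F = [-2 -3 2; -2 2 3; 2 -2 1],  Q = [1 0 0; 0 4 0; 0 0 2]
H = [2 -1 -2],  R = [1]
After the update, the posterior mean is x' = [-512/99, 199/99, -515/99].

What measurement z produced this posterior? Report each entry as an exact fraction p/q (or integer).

z = [-2]

x̄ = F·x = [-3, 1, -5]
P̄ = F·P·Fᵀ + Q = [68 27 33; 27 62 6; 33 6 28]
S = H·P̄·Hᵀ + R = [99]
K = P̄·Hᵀ·S⁻¹ = [43/99; -20/99; 4/99]
x' − x̄ = [-215/99, 100/99, -20/99] = K·y
y = (KᵀK)⁻¹·Kᵀ·(x' − x̄) = [-5]
z = y + H·x̄ = [-5] + [3] = [-2]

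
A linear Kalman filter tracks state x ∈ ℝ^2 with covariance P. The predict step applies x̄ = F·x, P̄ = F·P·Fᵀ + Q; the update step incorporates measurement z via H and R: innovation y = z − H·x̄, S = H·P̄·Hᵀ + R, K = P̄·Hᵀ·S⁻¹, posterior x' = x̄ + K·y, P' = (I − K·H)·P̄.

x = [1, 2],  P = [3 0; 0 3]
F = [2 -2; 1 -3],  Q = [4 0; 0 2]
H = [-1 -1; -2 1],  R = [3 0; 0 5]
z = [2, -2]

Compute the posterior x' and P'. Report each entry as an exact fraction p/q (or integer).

x̄ = F·x = [-2, -5]
P̄ = F·P·Fᵀ + Q = [28 24; 24 32]
y = z − H·x̄ = [-5, -1]
S = H·P̄·Hᵀ + R = [111 48; 48 53]
K = P̄·Hᵀ·S⁻¹ = [-1220/3579 -352/1193; -2200/3579 304/1193]
x' = x̄ + K·y = [-2/3579, -7807/3579]
P' = (I − K·H)·P̄ = [2980/3579 680/3579; 680/3579 5920/3579]

x' = [-2/3579, -7807/3579]
P' = [2980/3579 680/3579; 680/3579 5920/3579]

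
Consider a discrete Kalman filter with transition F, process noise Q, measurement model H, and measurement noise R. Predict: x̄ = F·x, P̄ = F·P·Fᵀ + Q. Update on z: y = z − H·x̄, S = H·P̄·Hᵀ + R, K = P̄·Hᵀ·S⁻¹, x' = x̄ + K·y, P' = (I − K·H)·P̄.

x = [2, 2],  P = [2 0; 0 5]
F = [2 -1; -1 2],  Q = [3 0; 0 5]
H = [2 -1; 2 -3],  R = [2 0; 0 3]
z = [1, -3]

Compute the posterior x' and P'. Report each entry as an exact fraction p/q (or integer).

x' = [8172/5173, 10729/5173]
P' = [5052/5173 4164/5173; 4164/5173 4882/5173]

x̄ = F·x = [2, 2]
P̄ = F·P·Fᵀ + Q = [16 -14; -14 27]
y = z − H·x̄ = [-1, -1]
S = H·P̄·Hᵀ + R = [149 257; 257 478]
K = P̄·Hᵀ·S⁻¹ = [2970/5173 -796/5173; 1723/5173 -2106/5173]
x' = x̄ + K·y = [8172/5173, 10729/5173]
P' = (I − K·H)·P̄ = [5052/5173 4164/5173; 4164/5173 4882/5173]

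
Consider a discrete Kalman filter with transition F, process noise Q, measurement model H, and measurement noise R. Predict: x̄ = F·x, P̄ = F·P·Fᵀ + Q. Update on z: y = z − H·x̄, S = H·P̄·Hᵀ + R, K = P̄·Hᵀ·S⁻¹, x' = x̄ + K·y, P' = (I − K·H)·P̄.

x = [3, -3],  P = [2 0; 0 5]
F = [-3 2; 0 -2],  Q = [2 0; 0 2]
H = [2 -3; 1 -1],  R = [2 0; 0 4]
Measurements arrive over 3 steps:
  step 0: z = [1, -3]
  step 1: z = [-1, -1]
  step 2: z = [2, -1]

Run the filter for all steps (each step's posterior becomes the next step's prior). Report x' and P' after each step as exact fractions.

step 0: x' = [-3565/771, -2506/771], P' = [4640/771 3080/771; 3080/771 2204/771]
step 1: x' = [272014/63149, 212277/63149], P' = [814142/63149 555630/63149; 555630/63149 392002/63149]
step 2: x' = [-38210218/7306437, -30840049/7306437], P' = [135662128/7306437 93131704/7306437; 93131704/7306437 65419492/7306437]

step 0: x̄ = F·x = [-15, 6]
step 0: P̄ = F·P·Fᵀ + Q = [40 -20; -20 22]
step 0: y = z − H·x̄ = [49, 18]
step 0: S = H·P̄·Hᵀ + R = [600 246; 246 106]
step 0: K = P̄·Hᵀ·S⁻¹ = [20/771 130/257; -226/771 73/257]
step 0: x' = x̄ + K·y = [-3565/771, -2506/771]
step 0: P' = (I − K·H)·P̄ = [4640/771 3080/771; 3080/771 2204/771]
step 1: x̄ = F·x = [5683/771, 5012/771]
step 1: P̄ = F·P·Fᵀ + Q = [15158/771 9664/771; 9664/771 10358/771]
step 1: y = z − H·x̄ = [2899/771, -1442/771]
step 1: S = H·P̄·Hᵀ + R = [39428/771 13070/771; 13070/771 9272/771]
step 1: K = P̄·Hᵀ·S⁻¹ = [-19303/63149 64628/63149; -32373/63149 40907/63149]
step 1: x' = x̄ + K·y = [272014/63149, 212277/63149]
step 1: P' = (I − K·H)·P̄ = [814142/63149 555630/63149; 555630/63149 392002/63149]
step 2: x̄ = F·x = [-391488/63149, -424554/63149]
step 2: P̄ = F·P·Fᵀ + Q = [2354024/63149 1765772/63149; 1765772/63149 1694306/63149]
step 2: y = z − H·x̄ = [-364388/63149, -96215/63149]
step 2: S = H·P̄·Hᵀ + R = [3601884/63149 962106/63149; 962106/63149 769382/63149]
step 2: K = P̄·Hᵀ·S⁻¹ = [-4035428/7306437 3544202/2435479; -4997534/7306437 2309351/2435479]
step 2: x' = x̄ + K·y = [-38210218/7306437, -30840049/7306437]
step 2: P' = (I − K·H)·P̄ = [135662128/7306437 93131704/7306437; 93131704/7306437 65419492/7306437]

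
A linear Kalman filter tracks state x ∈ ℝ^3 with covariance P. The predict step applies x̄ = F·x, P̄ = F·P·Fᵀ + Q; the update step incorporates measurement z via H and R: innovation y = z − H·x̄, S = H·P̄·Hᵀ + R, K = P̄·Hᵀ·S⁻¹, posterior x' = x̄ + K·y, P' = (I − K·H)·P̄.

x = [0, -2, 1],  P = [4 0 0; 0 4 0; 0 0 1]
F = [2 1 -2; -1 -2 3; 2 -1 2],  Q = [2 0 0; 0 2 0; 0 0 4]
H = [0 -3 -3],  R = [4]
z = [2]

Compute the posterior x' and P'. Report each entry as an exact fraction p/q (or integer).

x' = [-1102/643, 616/643, -998/643]
P' = [14954/643 -9484/643 9428/643; -9484/643 7612/643 -7464/643; 9428/643 -7464/643 7600/643]

x̄ = F·x = [-4, 7, 4]
P̄ = F·P·Fᵀ + Q = [26 -22 8; -22 31 6; 8 6 28]
y = z − H·x̄ = [35]
S = H·P̄·Hᵀ + R = [643]
K = P̄·Hᵀ·S⁻¹ = [42/643; -111/643; -102/643]
x' = x̄ + K·y = [-1102/643, 616/643, -998/643]
P' = (I − K·H)·P̄ = [14954/643 -9484/643 9428/643; -9484/643 7612/643 -7464/643; 9428/643 -7464/643 7600/643]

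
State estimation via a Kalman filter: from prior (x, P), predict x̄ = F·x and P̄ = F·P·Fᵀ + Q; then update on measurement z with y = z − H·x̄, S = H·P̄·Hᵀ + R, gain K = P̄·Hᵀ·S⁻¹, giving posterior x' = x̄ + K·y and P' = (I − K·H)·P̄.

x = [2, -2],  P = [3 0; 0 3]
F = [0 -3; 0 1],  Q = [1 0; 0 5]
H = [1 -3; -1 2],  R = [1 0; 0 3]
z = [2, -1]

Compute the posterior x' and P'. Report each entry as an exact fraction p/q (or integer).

x' = [1159/704, -25/352]
P' = [4517/704 773/352; 773/352 149/176]

x̄ = F·x = [6, -2]
P̄ = F·P·Fᵀ + Q = [28 -9; -9 8]
y = z − H·x̄ = [-10, 9]
S = H·P̄·Hᵀ + R = [155 -121; -121 99]
K = P̄·Hᵀ·S⁻¹ = [-11/64 -475/704; -11/32 -59/352]
x' = x̄ + K·y = [1159/704, -25/352]
P' = (I − K·H)·P̄ = [4517/704 773/352; 773/352 149/176]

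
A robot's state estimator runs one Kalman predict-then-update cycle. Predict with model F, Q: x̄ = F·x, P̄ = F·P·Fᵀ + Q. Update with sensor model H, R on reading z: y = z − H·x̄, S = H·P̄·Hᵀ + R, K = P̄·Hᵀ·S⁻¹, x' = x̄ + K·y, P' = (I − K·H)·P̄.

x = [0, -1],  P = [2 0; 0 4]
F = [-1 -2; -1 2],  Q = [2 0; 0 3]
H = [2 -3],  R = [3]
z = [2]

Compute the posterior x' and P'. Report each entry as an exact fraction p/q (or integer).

x̄ = F·x = [2, -2]
P̄ = F·P·Fᵀ + Q = [20 -14; -14 21]
y = z − H·x̄ = [-8]
S = H·P̄·Hᵀ + R = [440]
K = P̄·Hᵀ·S⁻¹ = [41/220; -91/440]
x' = x̄ + K·y = [28/55, -19/55]
P' = (I − K·H)·P̄ = [519/110 651/220; 651/220 959/440]

x' = [28/55, -19/55]
P' = [519/110 651/220; 651/220 959/440]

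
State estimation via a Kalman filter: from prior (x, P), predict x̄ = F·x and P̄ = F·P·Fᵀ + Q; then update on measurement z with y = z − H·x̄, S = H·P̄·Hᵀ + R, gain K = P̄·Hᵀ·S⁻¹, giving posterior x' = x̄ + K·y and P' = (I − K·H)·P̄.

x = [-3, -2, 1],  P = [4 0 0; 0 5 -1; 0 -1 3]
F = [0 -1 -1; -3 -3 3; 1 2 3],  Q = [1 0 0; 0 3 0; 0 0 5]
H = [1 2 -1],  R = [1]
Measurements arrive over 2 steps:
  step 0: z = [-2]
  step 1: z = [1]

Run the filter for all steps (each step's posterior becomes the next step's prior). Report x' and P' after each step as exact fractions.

step 0: x̄ = F·x = [1, 18, -4]
step 0: P̄ = F·P·Fᵀ + Q = [7 6 -14; 6 129 -12; -14 -12 44]
step 0: y = z − H·x̄ = [-43]
step 0: S = H·P̄·Hᵀ + R = [668]
step 0: K = P̄·Hᵀ·S⁻¹ = [33/668; 69/167; -41/334]
step 0: x' = x̄ + K·y = [-751/668, 39/167, 427/334]
step 0: P' = (I − K·H)·P̄ = [3587/668 -1275/167 -3323/334; -1275/167 2499/167 3654/167; -3323/334 3654/167 5667/167]
step 1: x̄ = F·x = [-505/334, 4347/668, 2123/668]
step 1: P̄ = F·P·Fᵀ + Q = [15641/167 -36627/334 -74665/334; -36627/334 93003/668 175203/668; -74665/334 175203/668 366039/668]
step 1: y = z − H·x̄ = [-4893/668]
step 1: S = H·P̄·Hᵀ + R = [106115/668]
step 1: K = P̄·Hᵀ·S⁻¹ = [65386/106115; -62451/106115; -164963/106115]
step 1: x' = x̄ + K·y = [-639386/106115, 1147986/106115, 1545578/106115]
step 1: P' = (I − K·H)·P̄ = [3538398/106115 -5523843/106115 -7574674/106115; -5523843/106115 8935458/106115 12409524/106115; -7574674/106115 12409524/106115 17409337/106115]

step 0: x' = [-751/668, 39/167, 427/334], P' = [3587/668 -1275/167 -3323/334; -1275/167 2499/167 3654/167; -3323/334 3654/167 5667/167]
step 1: x' = [-639386/106115, 1147986/106115, 1545578/106115], P' = [3538398/106115 -5523843/106115 -7574674/106115; -5523843/106115 8935458/106115 12409524/106115; -7574674/106115 12409524/106115 17409337/106115]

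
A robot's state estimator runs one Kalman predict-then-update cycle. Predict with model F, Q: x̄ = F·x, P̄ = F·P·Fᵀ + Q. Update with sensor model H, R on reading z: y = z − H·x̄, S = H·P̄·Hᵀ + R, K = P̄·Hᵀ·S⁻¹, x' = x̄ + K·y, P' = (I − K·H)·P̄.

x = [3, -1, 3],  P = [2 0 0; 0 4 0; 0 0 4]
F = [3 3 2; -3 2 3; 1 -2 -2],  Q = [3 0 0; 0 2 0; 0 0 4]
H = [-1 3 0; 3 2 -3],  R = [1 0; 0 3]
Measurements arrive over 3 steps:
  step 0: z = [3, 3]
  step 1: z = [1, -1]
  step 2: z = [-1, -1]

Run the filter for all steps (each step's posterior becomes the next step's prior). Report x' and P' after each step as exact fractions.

step 0: x̄ = F·x = [12, -2, -1]
step 0: P̄ = F·P·Fᵀ + Q = [73 30 -34; 30 72 -46; -34 -46 38]
step 0: y = z − H·x̄ = [21, -32]
step 0: S = H·P̄·Hᵀ + R = [542 735; 735 2814]
step 0: K = P̄·Hᵀ·S⁻¹ = [-11057/46903 64669/328321; 384/1513 698/10591; -3156/46903 -12928/140709]
step 0: x' = x̄ + K·y = [245065/328321, 12930/10591, 74159/140709]
step 0: P' = (I − K·H)·P̄ = [644327/328321 6096/10591 100806/46903; 6096/10591 2928/10591 1050/1513; 100806/46903 1050/1513 380446/140709]
step 1: x̄ = F·x = [6851281/984963, 83654/46903, -2708011/984963]
step 1: P̄ = F·P·Fᵀ + Q = [77265358/984963 654851/46903 -23491357/984963; 654851/46903 367565/46903 -291173/46903; -23491357/984963 -291173/46903 12347521/984963]
step 1: y = z − H·x̄ = [2566042/984963, -11058769/328321]
step 1: S = H·P̄·Hᵀ + R = [65208880/984963 -34887387/328321; -34887387/328321 500529578/328321]
step 1: K = P̄·Hᵀ·S⁻¹ = [-19855547621/88290373973 18006085605/88290373973; 22311079206/88290373973 5967141148/88290373973; -4876832656/88290373973 -7380736074/88290373973]
step 1: x' = x̄ + K·y = [-44086357908/88290373973, 14605788746/88290373973, -6842790499/88290373973]
step 1: P' = (I − K·H)·P̄ = [171435177458/88290373973 50526543279/88290373973 187113454039/88290373973; 50526543279/88290373973 24279207495/88290373973 60745540461/88290373973; 187113454039/88290373973 60745540461/88290373973 234991217087/88290373973]
step 2: x̄ = F·x = [-102127288484/88290373973, 140942279719/88290373973, -59612354402/88290373973]
step 2: P̄ = F·P·Fᵀ + Q = [6850051167866/88290373973 1212158708643/88290373973 -2078823431547/88290373973; 1212158708643/88290373973 686120922313/88290373973 -540591636903/88290373973; -2078823431547/88290373973 -540591636903/88290373973 1097082706094/88290373973]
step 2: y = z − H·x̄ = [-613244501614/88290373973, -242630131165/88290373973]
step 2: S = H·P̄·Hᵀ + R = [5840477590798/88290373973 -9319462571733/88290373973; -9319462571733/88290373973 132985385591209/88290373973]
step 2: K = P̄·Hᵀ·S⁻¹ = [-1757023282997296/7813374785728241 1593118806967773/7813374785728241; 1974455372379912/7813374785728241 527933114798680/7813374785728241; -431400238838955/7813374785728241 -653543567485056/7813374785728241]
step 2: x' = x̄ + K·y = [-1212052158693465/7813374785728241, -2692043496806893/7813374785728241, -483070564993064/7813374785728241]
step 2: P' = (I − K·H)·P̄ = [15168030507343573/7813374785728241 4470335741448759/7813374785728241 16555135528008306/7813374785728241; 4470335741448759/7813374785728241 2148263704609557/7813374785728241 5374578429723117/7813374785728241; 16555135528008306/7813374785728241 5374578429723117/7813374785728241 20791731381975440/7813374785728241]

step 0: x' = [245065/328321, 12930/10591, 74159/140709], P' = [644327/328321 6096/10591 100806/46903; 6096/10591 2928/10591 1050/1513; 100806/46903 1050/1513 380446/140709]
step 1: x' = [-44086357908/88290373973, 14605788746/88290373973, -6842790499/88290373973], P' = [171435177458/88290373973 50526543279/88290373973 187113454039/88290373973; 50526543279/88290373973 24279207495/88290373973 60745540461/88290373973; 187113454039/88290373973 60745540461/88290373973 234991217087/88290373973]
step 2: x' = [-1212052158693465/7813374785728241, -2692043496806893/7813374785728241, -483070564993064/7813374785728241], P' = [15168030507343573/7813374785728241 4470335741448759/7813374785728241 16555135528008306/7813374785728241; 4470335741448759/7813374785728241 2148263704609557/7813374785728241 5374578429723117/7813374785728241; 16555135528008306/7813374785728241 5374578429723117/7813374785728241 20791731381975440/7813374785728241]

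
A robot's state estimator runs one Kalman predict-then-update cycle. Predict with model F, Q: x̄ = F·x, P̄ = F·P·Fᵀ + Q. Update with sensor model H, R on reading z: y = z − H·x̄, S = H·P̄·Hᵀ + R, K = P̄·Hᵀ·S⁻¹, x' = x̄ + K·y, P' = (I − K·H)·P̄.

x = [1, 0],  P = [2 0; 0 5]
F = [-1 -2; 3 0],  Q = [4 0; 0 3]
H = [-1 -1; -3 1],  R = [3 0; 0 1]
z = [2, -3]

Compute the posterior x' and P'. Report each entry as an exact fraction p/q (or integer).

x̄ = F·x = [-1, 3]
P̄ = F·P·Fᵀ + Q = [26 -6; -6 21]
y = z − H·x̄ = [4, -9]
S = H·P̄·Hᵀ + R = [38 45; 45 292]
K = P̄·Hᵀ·S⁻¹ = [-2060/9071 -2292/9071; -6135/9071 2157/9071]
x' = x̄ + K·y = [3317/9071, -16740/9071]
P' = (I − K·H)·P̄ = [2118/9071 4062/9071; 4062/9071 14343/9071]

x' = [3317/9071, -16740/9071]
P' = [2118/9071 4062/9071; 4062/9071 14343/9071]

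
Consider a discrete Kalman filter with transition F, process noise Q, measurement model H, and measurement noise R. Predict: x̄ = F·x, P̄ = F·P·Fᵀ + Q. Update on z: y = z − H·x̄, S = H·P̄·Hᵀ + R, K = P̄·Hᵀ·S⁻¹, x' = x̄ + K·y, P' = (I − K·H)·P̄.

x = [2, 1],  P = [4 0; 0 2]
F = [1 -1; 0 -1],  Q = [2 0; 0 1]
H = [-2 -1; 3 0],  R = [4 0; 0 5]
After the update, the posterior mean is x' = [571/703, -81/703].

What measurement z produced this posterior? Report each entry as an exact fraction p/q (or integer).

z = [-3, 1]

x̄ = F·x = [1, -1]
P̄ = F·P·Fᵀ + Q = [8 2; 2 3]
S = H·P̄·Hᵀ + R = [47 -54; -54 77]
K = P̄·Hᵀ·S⁻¹ = [-90/703 156/703; -215/703 -96/703]
x' − x̄ = [-132/703, 622/703] = K·y
y = (KᵀK)⁻¹·Kᵀ·(x' − x̄) = [-2, -2]
z = y + H·x̄ = [-2, -2] + [-1, 3] = [-3, 1]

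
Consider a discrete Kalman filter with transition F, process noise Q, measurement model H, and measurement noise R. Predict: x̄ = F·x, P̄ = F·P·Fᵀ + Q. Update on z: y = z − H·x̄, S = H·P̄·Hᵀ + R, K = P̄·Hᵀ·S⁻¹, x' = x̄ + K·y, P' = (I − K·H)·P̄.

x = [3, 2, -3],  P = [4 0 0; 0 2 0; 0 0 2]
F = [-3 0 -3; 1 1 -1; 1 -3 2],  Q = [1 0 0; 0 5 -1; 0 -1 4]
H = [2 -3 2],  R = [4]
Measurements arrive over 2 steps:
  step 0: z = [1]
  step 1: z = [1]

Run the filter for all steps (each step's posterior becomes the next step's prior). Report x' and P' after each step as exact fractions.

step 0: x̄ = F·x = [0, 8, -9]
step 0: P̄ = F·P·Fᵀ + Q = [55 -6 -24; -6 13 -7; -24 -7 34]
step 0: y = z − H·x̄ = [43]
step 0: S = H·P̄·Hᵀ + R = [441]
step 0: K = P̄·Hᵀ·S⁻¹ = [80/441; -65/441; 41/441]
step 0: x' = x̄ + K·y = [3440/441, 733/441, -2206/441]
step 0: P' = (I − K·H)·P̄ = [17855/441 2554/441 -13864/441; 2554/441 1508/441 -422/441; -13864/441 -422/441 13313/441]
step 1: x̄ = F·x = [-1234/147, 6379/441, -151/21]
step 1: P̄ = F·P·Fᵀ + Q = [3489/49 -6674/147 167/7; -6674/147 68561/441 -1658/21; 167/7 -1658/21 47]
step 1: y = z − H·x̄ = [11108/147]
step 1: S = H·P̄·Hᵀ + R = [174397/49]
step 1: K = P̄·Hᵀ·S⁻¹ = [15990/174397; -105121/523191; 18550/174397]
step 1: x' = x̄ + K·y = [-767122/523191, -1126645/1569573, 443179/523191]
step 1: P' = (I − K·H)·P̄ = [7199817/174397 10550188/523191 -1892743/174397; 10550188/523191 18498124/1569573 -1511368/523191; -1892743/174397 -1511368/523191 1174159/174397]

step 0: x' = [3440/441, 733/441, -2206/441], P' = [17855/441 2554/441 -13864/441; 2554/441 1508/441 -422/441; -13864/441 -422/441 13313/441]
step 1: x' = [-767122/523191, -1126645/1569573, 443179/523191], P' = [7199817/174397 10550188/523191 -1892743/174397; 10550188/523191 18498124/1569573 -1511368/523191; -1892743/174397 -1511368/523191 1174159/174397]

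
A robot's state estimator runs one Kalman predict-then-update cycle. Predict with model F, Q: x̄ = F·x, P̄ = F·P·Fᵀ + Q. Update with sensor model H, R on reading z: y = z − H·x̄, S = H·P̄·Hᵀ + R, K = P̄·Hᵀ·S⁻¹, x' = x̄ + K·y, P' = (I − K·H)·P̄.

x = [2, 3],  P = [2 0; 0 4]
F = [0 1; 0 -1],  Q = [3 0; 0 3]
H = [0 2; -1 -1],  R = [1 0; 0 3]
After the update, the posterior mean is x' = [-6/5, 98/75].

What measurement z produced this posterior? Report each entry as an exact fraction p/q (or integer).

x̄ = F·x = [3, -3]
P̄ = F·P·Fᵀ + Q = [7 -4; -4 7]
S = H·P̄·Hᵀ + R = [29 -6; -6 9]
K = P̄·Hᵀ·S⁻¹ = [-2/5 -3/5; 12/25 -1/75]
x' − x̄ = [-21/5, 323/75] = K·y
y = (KᵀK)⁻¹·Kᵀ·(x' − x̄) = [9, 1]
z = y + H·x̄ = [9, 1] + [-6, 0] = [3, 1]

z = [3, 1]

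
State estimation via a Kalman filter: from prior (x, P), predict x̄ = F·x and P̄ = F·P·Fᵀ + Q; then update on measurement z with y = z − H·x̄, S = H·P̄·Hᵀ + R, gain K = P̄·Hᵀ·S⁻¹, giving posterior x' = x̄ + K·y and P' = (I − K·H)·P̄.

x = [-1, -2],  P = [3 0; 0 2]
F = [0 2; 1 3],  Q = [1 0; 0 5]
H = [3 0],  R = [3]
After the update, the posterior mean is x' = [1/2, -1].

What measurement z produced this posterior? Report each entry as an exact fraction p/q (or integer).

x̄ = F·x = [-4, -7]
P̄ = F·P·Fᵀ + Q = [9 12; 12 26]
S = H·P̄·Hᵀ + R = [84]
K = P̄·Hᵀ·S⁻¹ = [9/28; 3/7]
x' − x̄ = [9/2, 6] = K·y
y = (KᵀK)⁻¹·Kᵀ·(x' − x̄) = [14]
z = y + H·x̄ = [14] + [-12] = [2]

z = [2]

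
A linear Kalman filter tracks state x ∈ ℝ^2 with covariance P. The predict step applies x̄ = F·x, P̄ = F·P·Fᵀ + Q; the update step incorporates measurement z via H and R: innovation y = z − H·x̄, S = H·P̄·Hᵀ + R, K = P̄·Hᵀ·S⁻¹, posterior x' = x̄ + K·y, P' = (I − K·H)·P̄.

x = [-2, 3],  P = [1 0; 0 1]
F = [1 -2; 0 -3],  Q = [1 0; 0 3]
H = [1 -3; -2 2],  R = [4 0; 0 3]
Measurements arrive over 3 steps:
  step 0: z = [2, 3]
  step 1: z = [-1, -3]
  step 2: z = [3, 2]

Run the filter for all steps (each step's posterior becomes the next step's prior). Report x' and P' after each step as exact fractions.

step 0: x' = [-74/17, -386/153], P' = [30/17 18/17; 18/17 46/51]
step 1: x' = [41551/36676, 20085/36676], P' = [42459/36676 25293/36676; 25293/36676 24987/36676]
step 2: x' = [-12907313/10805498, -11018529/10805498], P' = [6274932/5402749 3734454/5402749; 3734454/5402749 3674100/5402749]

step 0: x̄ = F·x = [-8, -9]
step 0: P̄ = F·P·Fᵀ + Q = [6 6; 6 12]
step 0: y = z − H·x̄ = [-17, 5]
step 0: S = H·P̄·Hᵀ + R = [82 -36; -36 27]
step 0: K = P̄·Hᵀ·S⁻¹ = [-6/17 -8/17; -7/17 -16/153]
step 0: x' = x̄ + K·y = [-74/17, -386/153]
step 0: P' = (I − K·H)·P̄ = [30/17 18/17; 18/17 46/51]
step 1: x̄ = F·x = [106/153, 386/51]
step 1: P̄ = F·P·Fᵀ + Q = [109/51 38/17; 38/17 189/17]
step 1: y = z − H·x̄ = [3215/153, -2563/153]
step 1: S = H·P̄·Hᵀ + R = [4732/51 -2708/51; -2708/51 1945/51]
step 1: K = P̄·Hᵀ·S⁻¹ = [-8355/36676 -2861/9169; -12417/36676 -51/9169]
step 1: x' = x̄ + K·y = [41551/36676, 20085/36676]
step 1: P' = (I − K·H)·P̄ = [42459/36676 25293/36676; 25293/36676 24987/36676]
step 2: x̄ = F·x = [1381/36676, -60255/36676]
step 2: P̄ = F·P·Fᵀ + Q = [77911/36676 74043/36676; 74043/36676 334911/36676]
step 2: y = z − H·x̄ = [-36059/18338, 49156/9169]
step 2: S = H·P̄·Hᵀ + R = [698639/9169 -393236/9169; -393236/9169 292243/9169]
step 2: K = P̄·Hᵀ·S⁻¹ = [-2464215/10805498 -1693652/5402749; -3643923/10805498 -40236/5402749]
step 2: x' = x̄ + K·y = [-12907313/10805498, -11018529/10805498]
step 2: P' = (I − K·H)·P̄ = [6274932/5402749 3734454/5402749; 3734454/5402749 3674100/5402749]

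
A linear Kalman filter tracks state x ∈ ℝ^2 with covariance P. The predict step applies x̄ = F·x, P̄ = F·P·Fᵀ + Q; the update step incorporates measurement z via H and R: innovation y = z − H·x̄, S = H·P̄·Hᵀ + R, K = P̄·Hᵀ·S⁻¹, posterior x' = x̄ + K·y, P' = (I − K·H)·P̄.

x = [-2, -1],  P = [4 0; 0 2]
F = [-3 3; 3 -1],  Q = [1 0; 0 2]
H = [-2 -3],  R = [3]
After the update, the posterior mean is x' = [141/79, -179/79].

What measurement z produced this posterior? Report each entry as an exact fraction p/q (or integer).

z = [3]

x̄ = F·x = [3, -5]
P̄ = F·P·Fᵀ + Q = [55 -42; -42 40]
S = H·P̄·Hᵀ + R = [79]
K = P̄·Hᵀ·S⁻¹ = [16/79; -36/79]
x' − x̄ = [-96/79, 216/79] = K·y
y = (KᵀK)⁻¹·Kᵀ·(x' − x̄) = [-6]
z = y + H·x̄ = [-6] + [9] = [3]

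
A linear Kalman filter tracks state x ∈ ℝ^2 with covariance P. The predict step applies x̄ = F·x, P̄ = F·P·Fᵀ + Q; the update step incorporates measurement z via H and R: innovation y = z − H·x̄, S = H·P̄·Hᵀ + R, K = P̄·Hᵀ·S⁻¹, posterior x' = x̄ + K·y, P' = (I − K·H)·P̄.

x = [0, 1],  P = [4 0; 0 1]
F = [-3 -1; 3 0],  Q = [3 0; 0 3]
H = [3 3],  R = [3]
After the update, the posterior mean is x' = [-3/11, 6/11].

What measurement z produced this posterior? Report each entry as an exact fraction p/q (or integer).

x̄ = F·x = [-1, 0]
P̄ = F·P·Fᵀ + Q = [40 -36; -36 39]
S = H·P̄·Hᵀ + R = [66]
K = P̄·Hᵀ·S⁻¹ = [2/11; 3/22]
x' − x̄ = [8/11, 6/11] = K·y
y = (KᵀK)⁻¹·Kᵀ·(x' − x̄) = [4]
z = y + H·x̄ = [4] + [-3] = [1]

z = [1]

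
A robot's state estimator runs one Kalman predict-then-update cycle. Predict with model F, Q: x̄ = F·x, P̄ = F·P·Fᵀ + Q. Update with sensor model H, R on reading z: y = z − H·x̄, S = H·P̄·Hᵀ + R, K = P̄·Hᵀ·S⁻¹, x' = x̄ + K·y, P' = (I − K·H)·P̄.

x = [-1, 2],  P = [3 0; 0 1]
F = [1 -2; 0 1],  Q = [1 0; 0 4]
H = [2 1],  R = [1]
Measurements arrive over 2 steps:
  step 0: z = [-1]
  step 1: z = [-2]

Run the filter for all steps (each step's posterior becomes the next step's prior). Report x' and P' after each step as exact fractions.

step 0: x' = [-26/15, 67/30], P' = [22/15 -37/15; -37/15 149/30]
step 1: x' = [-769/535, 419/535], P' = [1003/535 -1694/535; -1694/535 3293/535]

step 0: x̄ = F·x = [-5, 2]
step 0: P̄ = F·P·Fᵀ + Q = [8 -2; -2 5]
step 0: y = z − H·x̄ = [7]
step 0: S = H·P̄·Hᵀ + R = [30]
step 0: K = P̄·Hᵀ·S⁻¹ = [7/15; 1/30]
step 0: x' = x̄ + K·y = [-26/15, 67/30]
step 0: P' = (I − K·H)·P̄ = [22/15 -37/15; -37/15 149/30]
step 1: x̄ = F·x = [-31/5, 67/30]
step 1: P̄ = F·P·Fᵀ + Q = [161/5 -62/5; -62/5 269/30]
step 1: y = z − H·x̄ = [49/6]
step 1: S = H·P̄·Hᵀ + R = [535/6]
step 1: K = P̄·Hᵀ·S⁻¹ = [312/535; -19/107]
step 1: x' = x̄ + K·y = [-769/535, 419/535]
step 1: P' = (I − K·H)·P̄ = [1003/535 -1694/535; -1694/535 3293/535]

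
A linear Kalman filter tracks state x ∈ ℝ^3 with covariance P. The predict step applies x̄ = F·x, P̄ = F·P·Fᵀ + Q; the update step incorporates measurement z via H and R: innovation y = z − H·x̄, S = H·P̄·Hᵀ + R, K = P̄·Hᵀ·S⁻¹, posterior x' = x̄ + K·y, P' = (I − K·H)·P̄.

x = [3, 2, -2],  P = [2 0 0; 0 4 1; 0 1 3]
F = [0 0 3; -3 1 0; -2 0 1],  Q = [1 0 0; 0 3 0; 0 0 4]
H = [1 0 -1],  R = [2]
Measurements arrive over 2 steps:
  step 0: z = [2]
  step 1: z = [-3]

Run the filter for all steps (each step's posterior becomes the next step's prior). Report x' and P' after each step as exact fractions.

step 0: x̄ = F·x = [-6, -7, -8]
step 0: P̄ = F·P·Fᵀ + Q = [28 3 9; 3 25 13; 9 13 15]
step 0: y = z − H·x̄ = [0]
step 0: S = H·P̄·Hᵀ + R = [27]
step 0: K = P̄·Hᵀ·S⁻¹ = [19/27; -10/27; -2/9]
step 0: x' = x̄ + K·y = [-6, -7, -8]
step 0: P' = (I − K·H)·P̄ = [395/27 271/27 119/9; 271/27 575/27 97/9; 119/9 97/9 41/3]
step 1: x̄ = F·x = [-24, 11, 4]
step 1: P̄ = F·P·Fᵀ + Q = [124 -260/3 -115/3; -260/3 2585/27 1048/27; -115/3 1048/27 629/27]
step 1: y = z − H·x̄ = [25]
step 1: S = H·P̄·Hᵀ + R = [6101/27]
step 1: K = P̄·Hᵀ·S⁻¹ = [4383/6101; -3388/6101; -1664/6101]
step 1: x' = x̄ + K·y = [-36849/6101, -17589/6101, -17196/6101]
step 1: P' = (I − K·H)·P̄ = [45017/6101 21232/6101 36251/6101; 21232/6101 158983/6101 28008/6101; 36251/6101 28008/6101 39579/6101]

step 0: x' = [-6, -7, -8], P' = [395/27 271/27 119/9; 271/27 575/27 97/9; 119/9 97/9 41/3]
step 1: x' = [-36849/6101, -17589/6101, -17196/6101], P' = [45017/6101 21232/6101 36251/6101; 21232/6101 158983/6101 28008/6101; 36251/6101 28008/6101 39579/6101]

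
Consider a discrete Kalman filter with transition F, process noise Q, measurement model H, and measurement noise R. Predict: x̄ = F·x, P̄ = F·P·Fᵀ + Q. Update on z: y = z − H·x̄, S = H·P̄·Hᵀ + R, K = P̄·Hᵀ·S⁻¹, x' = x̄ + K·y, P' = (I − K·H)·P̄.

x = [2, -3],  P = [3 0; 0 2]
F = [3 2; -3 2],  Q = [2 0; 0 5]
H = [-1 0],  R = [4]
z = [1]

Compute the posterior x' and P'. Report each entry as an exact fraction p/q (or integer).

x' = [-37/41, -473/41]
P' = [148/41 -76/41; -76/41 1279/41]

x̄ = F·x = [0, -12]
P̄ = F·P·Fᵀ + Q = [37 -19; -19 40]
y = z − H·x̄ = [1]
S = H·P̄·Hᵀ + R = [41]
K = P̄·Hᵀ·S⁻¹ = [-37/41; 19/41]
x' = x̄ + K·y = [-37/41, -473/41]
P' = (I − K·H)·P̄ = [148/41 -76/41; -76/41 1279/41]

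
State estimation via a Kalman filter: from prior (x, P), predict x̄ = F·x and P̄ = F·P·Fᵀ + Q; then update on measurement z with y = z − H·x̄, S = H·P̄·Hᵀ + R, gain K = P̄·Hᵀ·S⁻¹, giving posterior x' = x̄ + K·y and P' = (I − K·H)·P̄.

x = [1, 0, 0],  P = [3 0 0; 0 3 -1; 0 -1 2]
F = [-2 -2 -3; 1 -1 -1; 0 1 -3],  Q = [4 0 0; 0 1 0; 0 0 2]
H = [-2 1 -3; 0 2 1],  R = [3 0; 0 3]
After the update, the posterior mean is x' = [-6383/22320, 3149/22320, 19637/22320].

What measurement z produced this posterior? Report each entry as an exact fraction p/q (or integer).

x̄ = F·x = [-2, 1, 0]
P̄ = F·P·Fᵀ + Q = [34 1 9; 1 7 1; 9 1 29]
S = H·P̄·Hᵀ + R = [505 -100; -100 64]
K = P̄·Hᵀ·S⁻¹ = [-1229/5580 -769/4464; 407/5580 1555/4464; -889/5580 1051/4464]
x' − x̄ = [38257/22320, -19171/22320, 19637/22320] = K·y
y = (KᵀK)⁻¹·Kᵀ·(x' − x̄) = [-7, -1]
z = y + H·x̄ = [-7, -1] + [5, 2] = [-2, 1]

z = [-2, 1]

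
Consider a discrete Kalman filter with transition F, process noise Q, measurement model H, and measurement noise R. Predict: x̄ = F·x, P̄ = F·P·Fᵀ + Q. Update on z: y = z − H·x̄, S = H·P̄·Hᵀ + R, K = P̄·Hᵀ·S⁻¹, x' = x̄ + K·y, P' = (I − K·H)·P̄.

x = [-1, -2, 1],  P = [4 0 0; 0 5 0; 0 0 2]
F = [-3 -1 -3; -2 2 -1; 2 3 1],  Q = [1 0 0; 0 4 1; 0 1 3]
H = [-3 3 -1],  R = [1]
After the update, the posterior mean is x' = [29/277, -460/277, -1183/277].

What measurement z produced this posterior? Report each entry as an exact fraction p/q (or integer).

z = [-1]

x̄ = F·x = [2, -3, -7]
P̄ = F·P·Fᵀ + Q = [60 20 -45; 20 42 13; -45 13 66]
S = H·P̄·Hᵀ + R = [277]
K = P̄·Hᵀ·S⁻¹ = [-75/277; 53/277; 108/277]
x' − x̄ = [-525/277, 371/277, 756/277] = K·y
y = (KᵀK)⁻¹·Kᵀ·(x' − x̄) = [7]
z = y + H·x̄ = [7] + [-8] = [-1]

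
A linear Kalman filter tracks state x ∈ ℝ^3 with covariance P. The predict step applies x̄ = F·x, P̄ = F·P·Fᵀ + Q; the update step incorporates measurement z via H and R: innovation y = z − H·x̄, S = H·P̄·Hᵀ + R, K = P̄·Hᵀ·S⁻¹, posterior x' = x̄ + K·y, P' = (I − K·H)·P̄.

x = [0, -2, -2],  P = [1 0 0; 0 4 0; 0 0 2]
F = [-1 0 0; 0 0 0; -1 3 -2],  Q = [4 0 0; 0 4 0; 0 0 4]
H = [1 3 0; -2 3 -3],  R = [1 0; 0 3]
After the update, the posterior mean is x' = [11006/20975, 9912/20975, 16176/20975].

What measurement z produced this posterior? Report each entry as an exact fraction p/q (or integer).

z = [2, -2]

x̄ = F·x = [0, 0, -2]
P̄ = F·P·Fᵀ + Q = [5 0 1; 0 4 0; 1 0 49]
S = H·P̄·Hᵀ + R = [42 23; 23 512]
K = P̄·Hᵀ·S⁻¹ = [2859/20975 -661/20975; 5868/20975 228/20975; 3939/20975 -6281/20975]
x' − x̄ = [11006/20975, 9912/20975, 58126/20975] = K·y
y = (KᵀK)⁻¹·Kᵀ·(x' − x̄) = [2, -8]
z = y + H·x̄ = [2, -8] + [0, 6] = [2, -2]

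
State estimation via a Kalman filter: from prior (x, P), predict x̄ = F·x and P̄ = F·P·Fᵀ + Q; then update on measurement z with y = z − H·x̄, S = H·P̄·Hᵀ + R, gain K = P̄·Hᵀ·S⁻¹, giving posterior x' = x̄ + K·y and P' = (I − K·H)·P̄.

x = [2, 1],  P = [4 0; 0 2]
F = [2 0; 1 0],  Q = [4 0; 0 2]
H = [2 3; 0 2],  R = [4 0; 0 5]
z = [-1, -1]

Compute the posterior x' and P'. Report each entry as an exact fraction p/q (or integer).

x' = [84/1081, -353/1081]
P' = [1908/1081 -760/1081; -760/1081 620/1081]

x̄ = F·x = [4, 2]
P̄ = F·P·Fᵀ + Q = [20 8; 8 6]
y = z − H·x̄ = [-15, -5]
S = H·P̄·Hᵀ + R = [234 68; 68 29]
K = P̄·Hᵀ·S⁻¹ = [384/1081 -304/1081; 85/1081 248/1081]
x' = x̄ + K·y = [84/1081, -353/1081]
P' = (I − K·H)·P̄ = [1908/1081 -760/1081; -760/1081 620/1081]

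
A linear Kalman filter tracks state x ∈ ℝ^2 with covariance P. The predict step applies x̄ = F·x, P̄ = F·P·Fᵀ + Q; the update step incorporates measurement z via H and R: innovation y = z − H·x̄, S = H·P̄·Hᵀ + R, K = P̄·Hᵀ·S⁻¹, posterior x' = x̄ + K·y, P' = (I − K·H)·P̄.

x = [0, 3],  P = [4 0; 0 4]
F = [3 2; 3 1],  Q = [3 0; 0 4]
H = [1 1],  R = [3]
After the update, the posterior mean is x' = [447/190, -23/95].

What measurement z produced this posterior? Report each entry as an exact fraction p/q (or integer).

x̄ = F·x = [6, 3]
P̄ = F·P·Fᵀ + Q = [55 44; 44 44]
S = H·P̄·Hᵀ + R = [190]
K = P̄·Hᵀ·S⁻¹ = [99/190; 44/95]
x' − x̄ = [-693/190, -308/95] = K·y
y = (KᵀK)⁻¹·Kᵀ·(x' − x̄) = [-7]
z = y + H·x̄ = [-7] + [9] = [2]

z = [2]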